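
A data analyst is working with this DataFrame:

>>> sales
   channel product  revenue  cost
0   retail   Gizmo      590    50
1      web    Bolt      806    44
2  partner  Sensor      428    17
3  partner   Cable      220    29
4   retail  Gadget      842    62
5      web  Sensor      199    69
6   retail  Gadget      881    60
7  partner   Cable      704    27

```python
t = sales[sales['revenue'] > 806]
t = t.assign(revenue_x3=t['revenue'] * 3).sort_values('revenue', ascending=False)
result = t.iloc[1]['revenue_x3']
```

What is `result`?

2526

filter rows where revenue > 806:
  channel product  revenue  cost
4  retail  Gadget      842    62
6  retail  Gadget      881    60
add column revenue_x3 = t['revenue'] * 3:
  channel product  revenue  cost  revenue_x3
4  retail  Gadget      842    62        2526
6  retail  Gadget      881    60        2643
sort by revenue descending:
  channel product  revenue  cost  revenue_x3
6  retail  Gadget      881    60        2643
4  retail  Gadget      842    62        2526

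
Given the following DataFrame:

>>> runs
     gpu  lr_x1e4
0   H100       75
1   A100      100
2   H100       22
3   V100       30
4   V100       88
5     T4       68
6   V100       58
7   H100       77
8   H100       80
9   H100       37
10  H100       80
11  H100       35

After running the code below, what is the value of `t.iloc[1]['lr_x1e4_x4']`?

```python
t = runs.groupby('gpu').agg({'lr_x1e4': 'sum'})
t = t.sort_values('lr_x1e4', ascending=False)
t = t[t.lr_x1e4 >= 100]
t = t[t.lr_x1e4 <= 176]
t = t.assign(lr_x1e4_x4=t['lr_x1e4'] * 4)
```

400

group by gpu, sum of lr_x1e4:
      lr_x1e4
gpu          
A100      100
H100      406
T4         68
V100      176
sort by lr_x1e4 descending:
      lr_x1e4
gpu          
H100      406
V100      176
A100      100
T4         68
filter rows where lr_x1e4 >= 100:
      lr_x1e4
gpu          
H100      406
V100      176
A100      100
filter rows where lr_x1e4 <= 176:
      lr_x1e4
gpu          
V100      176
A100      100
add column lr_x1e4_x4 = t['lr_x1e4'] * 4:
      lr_x1e4  lr_x1e4_x4
gpu                      
V100      176         704
A100      100         400
value at position 1, column 'lr_x1e4_x4' → 400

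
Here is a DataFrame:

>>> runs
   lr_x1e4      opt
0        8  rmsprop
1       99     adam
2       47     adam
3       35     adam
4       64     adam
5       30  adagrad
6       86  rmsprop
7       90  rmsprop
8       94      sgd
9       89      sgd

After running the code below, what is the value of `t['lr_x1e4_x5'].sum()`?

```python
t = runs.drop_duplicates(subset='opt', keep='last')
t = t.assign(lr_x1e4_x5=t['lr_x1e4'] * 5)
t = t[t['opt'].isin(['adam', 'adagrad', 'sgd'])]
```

915

drop duplicate opt (keep=last):
   lr_x1e4      opt
4       64     adam
5       30  adagrad
7       90  rmsprop
9       89      sgd
add column lr_x1e4_x5 = t['lr_x1e4'] * 5:
   lr_x1e4      opt  lr_x1e4_x5
4       64     adam         320
5       30  adagrad         150
7       90  rmsprop         450
9       89      sgd         445
filter rows where opt in ['adam', 'adagrad', 'sgd']:
   lr_x1e4      opt  lr_x1e4_x5
4       64     adam         320
5       30  adagrad         150
9       89      sgd         445
Reading off the sum of column 'lr_x1e4_x5', we get 915.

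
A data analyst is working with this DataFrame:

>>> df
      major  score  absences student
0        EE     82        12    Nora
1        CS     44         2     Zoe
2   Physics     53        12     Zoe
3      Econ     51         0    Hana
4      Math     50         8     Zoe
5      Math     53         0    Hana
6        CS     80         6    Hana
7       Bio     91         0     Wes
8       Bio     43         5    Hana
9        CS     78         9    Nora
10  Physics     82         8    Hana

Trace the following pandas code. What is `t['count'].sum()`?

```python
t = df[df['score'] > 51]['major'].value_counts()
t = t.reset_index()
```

filter rows where score > 51:
      major  score  absences student
0        EE     82        12    Nora
2   Physics     53        12     Zoe
5      Math     53         0    Hana
6        CS     80         6    Hana
7       Bio     91         0     Wes
9        CS     78         9    Nora
10  Physics     82         8    Hana
value_counts of major:
major
Physics    2
CS         2
EE         1
Math       1
Bio        1
Name: count, dtype: int64
reset_index():
     major  count
0  Physics      2
1       CS      2
2       EE      1
3     Math      1
4      Bio      1
sum of column 'count' → 7

7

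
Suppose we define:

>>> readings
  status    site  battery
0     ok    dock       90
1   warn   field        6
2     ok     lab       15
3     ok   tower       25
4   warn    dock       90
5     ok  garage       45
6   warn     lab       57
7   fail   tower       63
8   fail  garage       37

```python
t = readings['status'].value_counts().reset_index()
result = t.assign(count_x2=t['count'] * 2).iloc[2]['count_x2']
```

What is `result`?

4

value_counts of status:
status
ok      4
warn    3
fail    2
Name: count, dtype: int64
reset_index():
  status  count
0     ok      4
1   warn      3
2   fail      2
add column count_x2 = t['count'] * 2:
  status  count  count_x2
0     ok      4         8
1   warn      3         6
2   fail      2         4
Then the value at position 2, column 'count_x2': 4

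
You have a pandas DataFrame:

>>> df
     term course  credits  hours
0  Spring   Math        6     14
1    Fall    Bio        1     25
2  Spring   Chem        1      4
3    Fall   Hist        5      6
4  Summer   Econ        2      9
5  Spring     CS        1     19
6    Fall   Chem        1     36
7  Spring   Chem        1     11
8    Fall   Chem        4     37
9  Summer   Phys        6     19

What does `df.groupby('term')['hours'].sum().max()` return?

104

group by term, sum of hours:
term
Fall      104
Spring     48
Summer     28
Name: hours, dtype: int64
So max() = 104.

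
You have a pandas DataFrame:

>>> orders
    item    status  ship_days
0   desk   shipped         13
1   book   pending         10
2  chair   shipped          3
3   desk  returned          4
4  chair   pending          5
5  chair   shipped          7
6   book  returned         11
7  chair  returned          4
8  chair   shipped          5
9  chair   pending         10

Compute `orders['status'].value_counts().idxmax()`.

shipped

value_counts of status:
status
shipped     4
pending     3
returned    3
Name: count, dtype: int64
So idxmax() = shipped.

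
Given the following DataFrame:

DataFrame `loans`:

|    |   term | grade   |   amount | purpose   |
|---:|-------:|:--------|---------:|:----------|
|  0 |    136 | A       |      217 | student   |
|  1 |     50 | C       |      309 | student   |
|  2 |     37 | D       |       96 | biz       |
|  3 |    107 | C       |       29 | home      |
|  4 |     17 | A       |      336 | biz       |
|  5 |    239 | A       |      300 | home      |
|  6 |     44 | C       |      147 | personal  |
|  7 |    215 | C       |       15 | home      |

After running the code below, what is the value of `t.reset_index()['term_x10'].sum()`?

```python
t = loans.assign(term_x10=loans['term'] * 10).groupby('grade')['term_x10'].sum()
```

add column term_x10 = loans['term'] * 10:
   term grade  amount   purpose  term_x10
0   136     A     217   student      1360
1    50     C     309   student       500
2    37     D      96       biz       370
3   107     C      29      home      1070
4    17     A     336       biz       170
5   239     A     300      home      2390
6    44     C     147  personal       440
7   215     C      15      home      2150
group by grade, sum of term_x10:
grade
A    3920
C    4160
D     370
Name: term_x10, dtype: int64
reset_index():
  grade  term_x10
0     A      3920
1     C      4160
2     D       370

8450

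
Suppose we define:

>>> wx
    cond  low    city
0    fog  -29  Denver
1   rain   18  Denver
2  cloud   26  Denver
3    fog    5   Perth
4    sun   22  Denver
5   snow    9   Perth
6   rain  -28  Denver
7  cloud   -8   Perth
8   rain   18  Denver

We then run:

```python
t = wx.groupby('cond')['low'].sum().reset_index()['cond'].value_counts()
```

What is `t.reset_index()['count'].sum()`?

group by cond, sum of low:
cond
cloud    18
fog     -24
rain      8
snow      9
sun      22
Name: low, dtype: int64
reset_index():
    cond  low
0  cloud   18
1    fog  -24
2   rain    8
3   snow    9
4    sun   22
value_counts of cond:
cond
cloud    1
fog      1
rain     1
snow     1
sun      1
Name: count, dtype: int64
reset_index():
    cond  count
0  cloud      1
1    fog      1
2   rain      1
3   snow      1
4    sun      1
sum of column 'count' → 5

5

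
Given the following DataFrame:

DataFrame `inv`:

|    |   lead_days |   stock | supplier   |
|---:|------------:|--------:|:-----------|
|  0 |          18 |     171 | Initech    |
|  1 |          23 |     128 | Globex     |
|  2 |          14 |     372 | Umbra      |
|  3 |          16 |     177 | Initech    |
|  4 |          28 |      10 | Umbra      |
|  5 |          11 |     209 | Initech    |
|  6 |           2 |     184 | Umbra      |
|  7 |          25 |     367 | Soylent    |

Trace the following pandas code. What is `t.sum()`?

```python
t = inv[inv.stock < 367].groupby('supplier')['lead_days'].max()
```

filter rows where stock < 367:
   lead_days  stock supplier
0         18    171  Initech
1         23    128   Globex
3         16    177  Initech
4         28     10    Umbra
5         11    209  Initech
6          2    184    Umbra
group by supplier, max of lead_days:
supplier
Globex     23
Initech    18
Umbra      28
Name: lead_days, dtype: int64
Reading off the sum of the resulting series, we get 69.

69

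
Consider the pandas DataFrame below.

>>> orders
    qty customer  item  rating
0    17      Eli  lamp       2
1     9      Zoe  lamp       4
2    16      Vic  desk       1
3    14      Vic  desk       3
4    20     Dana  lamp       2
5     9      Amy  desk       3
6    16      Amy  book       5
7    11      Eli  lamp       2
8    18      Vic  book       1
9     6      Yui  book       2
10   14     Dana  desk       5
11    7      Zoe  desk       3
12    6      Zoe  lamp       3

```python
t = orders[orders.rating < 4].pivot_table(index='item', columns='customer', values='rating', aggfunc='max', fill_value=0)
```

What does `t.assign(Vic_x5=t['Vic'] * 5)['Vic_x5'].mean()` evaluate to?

6.66666666667

filter rows where rating < 4:
    qty customer  item  rating
0    17      Eli  lamp       2
2    16      Vic  desk       1
3    14      Vic  desk       3
4    20     Dana  lamp       2
5     9      Amy  desk       3
7    11      Eli  lamp       2
8    18      Vic  book       1
9     6      Yui  book       2
11    7      Zoe  desk       3
12    6      Zoe  lamp       3
pivot: rows=item, cols=customer, max(rating):
customer  Amy  Dana  Eli  Vic  Yui  Zoe
item                                   
book        0     0    0    1    2    0
desk        3     0    0    3    0    3
lamp        0     2    2    0    0    3
add column Vic_x5 = t['Vic'] * 5:
customer  Amy  Dana  Eli  Vic  Yui  Zoe  Vic_x5
item                                           
book        0     0    0    1    2    0       5
desk        3     0    0    3    0    3      15
lamp        0     2    2    0    0    3       0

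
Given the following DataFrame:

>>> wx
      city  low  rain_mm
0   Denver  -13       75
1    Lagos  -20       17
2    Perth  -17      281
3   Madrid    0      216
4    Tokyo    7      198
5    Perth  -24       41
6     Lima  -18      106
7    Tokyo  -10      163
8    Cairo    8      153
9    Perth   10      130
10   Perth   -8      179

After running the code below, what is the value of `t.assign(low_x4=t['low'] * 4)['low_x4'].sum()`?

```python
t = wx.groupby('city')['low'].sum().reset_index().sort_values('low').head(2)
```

group by city, sum of low:
city
Cairo      8
Denver   -13
Lagos    -20
Lima     -18
Madrid     0
Perth    -39
Tokyo     -3
Name: low, dtype: int64
reset_index():
     city  low
0   Cairo    8
1  Denver  -13
2   Lagos  -20
3    Lima  -18
4  Madrid    0
5   Perth  -39
6   Tokyo   -3
sort by low:
     city  low
5   Perth  -39
2   Lagos  -20
3    Lima  -18
1  Denver  -13
6   Tokyo   -3
4  Madrid    0
0   Cairo    8
take first 2 rows:
    city  low
5  Perth  -39
2  Lagos  -20
add column low_x4 = t['low'] * 4:
    city  low  low_x4
5  Perth  -39    -156
2  Lagos  -20     -80
Finally, sum of column 'low_x4' = -236.

-236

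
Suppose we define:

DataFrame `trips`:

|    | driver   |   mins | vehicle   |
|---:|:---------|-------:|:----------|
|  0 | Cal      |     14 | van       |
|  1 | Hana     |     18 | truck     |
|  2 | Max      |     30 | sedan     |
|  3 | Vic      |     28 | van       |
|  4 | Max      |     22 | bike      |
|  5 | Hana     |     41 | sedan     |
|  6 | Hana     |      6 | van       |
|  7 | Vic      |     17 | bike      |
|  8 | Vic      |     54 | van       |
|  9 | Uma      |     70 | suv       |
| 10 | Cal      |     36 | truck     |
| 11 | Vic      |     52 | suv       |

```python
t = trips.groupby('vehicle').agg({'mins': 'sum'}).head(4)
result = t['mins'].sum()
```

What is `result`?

group by vehicle, sum of mins:
         mins
vehicle      
bike       39
sedan      71
suv       122
truck      54
van       102
take first 4 rows:
         mins
vehicle      
bike       39
sedan      71
suv       122
truck      54
Taking the sum of column 'mins' gives 286.

286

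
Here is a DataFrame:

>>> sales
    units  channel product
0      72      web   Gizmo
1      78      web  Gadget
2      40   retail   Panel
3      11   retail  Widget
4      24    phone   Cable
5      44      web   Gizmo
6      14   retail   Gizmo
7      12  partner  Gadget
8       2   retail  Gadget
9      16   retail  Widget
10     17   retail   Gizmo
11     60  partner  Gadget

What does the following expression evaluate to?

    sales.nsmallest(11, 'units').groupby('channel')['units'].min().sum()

82

take 11 rows with smallest units:
    units  channel product
8       2   retail  Gadget
3      11   retail  Widget
7      12  partner  Gadget
6      14   retail   Gizmo
9      16   retail  Widget
10     17   retail   Gizmo
4      24    phone   Cable
2      40   retail   Panel
5      44      web   Gizmo
11     60  partner  Gadget
0      72      web   Gizmo
group by channel, min of units:
channel
partner    12
phone      24
retail      2
web        44
Name: units, dtype: int64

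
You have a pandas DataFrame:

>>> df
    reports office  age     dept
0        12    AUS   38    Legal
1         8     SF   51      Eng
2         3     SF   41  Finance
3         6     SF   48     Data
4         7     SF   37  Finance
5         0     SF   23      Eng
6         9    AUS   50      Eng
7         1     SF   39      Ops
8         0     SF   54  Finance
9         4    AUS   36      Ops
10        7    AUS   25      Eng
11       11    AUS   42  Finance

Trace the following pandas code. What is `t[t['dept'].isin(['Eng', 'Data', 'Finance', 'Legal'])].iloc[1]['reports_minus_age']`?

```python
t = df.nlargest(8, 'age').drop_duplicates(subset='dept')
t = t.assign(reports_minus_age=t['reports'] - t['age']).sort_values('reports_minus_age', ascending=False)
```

-42

take 8 rows with largest age:
    reports office  age     dept
8         0     SF   54  Finance
1         8     SF   51      Eng
6         9    AUS   50      Eng
3         6     SF   48     Data
11       11    AUS   42  Finance
2         3     SF   41  Finance
7         1     SF   39      Ops
0        12    AUS   38    Legal
drop duplicate dept (keep=first):
   reports office  age     dept
8        0     SF   54  Finance
1        8     SF   51      Eng
3        6     SF   48     Data
7        1     SF   39      Ops
0       12    AUS   38    Legal
add column reports_minus_age = t['reports'] - t['age']:
   reports office  age     dept  reports_minus_age
8        0     SF   54  Finance                -54
1        8     SF   51      Eng                -43
3        6     SF   48     Data                -42
7        1     SF   39      Ops                -38
0       12    AUS   38    Legal                -26
sort by reports_minus_age descending:
   reports office  age     dept  reports_minus_age
0       12    AUS   38    Legal                -26
7        1     SF   39      Ops                -38
3        6     SF   48     Data                -42
1        8     SF   51      Eng                -43
8        0     SF   54  Finance                -54
filter rows where dept in ['Eng', 'Data', 'Finance', 'Legal']:
   reports office  age     dept  reports_minus_age
0       12    AUS   38    Legal                -26
3        6     SF   48     Data                -42
1        8     SF   51      Eng                -43
8        0     SF   54  Finance                -54
Finally, value at position 1, column 'reports_minus_age' = -42.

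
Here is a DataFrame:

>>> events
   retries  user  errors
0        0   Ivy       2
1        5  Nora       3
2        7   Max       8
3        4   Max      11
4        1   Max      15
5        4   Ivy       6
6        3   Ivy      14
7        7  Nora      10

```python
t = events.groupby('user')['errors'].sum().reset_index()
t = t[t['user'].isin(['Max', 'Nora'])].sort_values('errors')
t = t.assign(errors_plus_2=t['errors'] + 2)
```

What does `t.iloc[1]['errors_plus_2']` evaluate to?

36

group by user, sum of errors:
user
Ivy     22
Max     34
Nora    13
Name: errors, dtype: int64
reset_index():
   user  errors
0   Ivy      22
1   Max      34
2  Nora      13
filter rows where user in ['Max', 'Nora']:
   user  errors
1   Max      34
2  Nora      13
sort by errors:
   user  errors
2  Nora      13
1   Max      34
add column errors_plus_2 = t['errors'] + 2:
   user  errors  errors_plus_2
2  Nora      13             15
1   Max      34             36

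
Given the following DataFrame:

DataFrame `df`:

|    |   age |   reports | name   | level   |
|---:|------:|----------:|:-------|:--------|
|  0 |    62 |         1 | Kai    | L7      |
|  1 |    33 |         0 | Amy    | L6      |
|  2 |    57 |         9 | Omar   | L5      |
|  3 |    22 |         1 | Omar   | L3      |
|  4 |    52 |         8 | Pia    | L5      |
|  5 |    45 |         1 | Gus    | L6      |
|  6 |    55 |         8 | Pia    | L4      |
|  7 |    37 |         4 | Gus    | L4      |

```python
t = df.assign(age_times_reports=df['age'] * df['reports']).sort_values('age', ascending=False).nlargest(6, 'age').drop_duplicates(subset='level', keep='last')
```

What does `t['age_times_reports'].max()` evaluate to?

add column age_times_reports = df['age'] * df['reports']:
   age  reports  name level  age_times_reports
0   62        1   Kai    L7                 62
1   33        0   Amy    L6                  0
2   57        9  Omar    L5                513
3   22        1  Omar    L3                 22
4   52        8   Pia    L5                416
5   45        1   Gus    L6                 45
6   55        8   Pia    L4                440
7   37        4   Gus    L4                148
sort by age descending:
   age  reports  name level  age_times_reports
0   62        1   Kai    L7                 62
2   57        9  Omar    L5                513
6   55        8   Pia    L4                440
4   52        8   Pia    L5                416
5   45        1   Gus    L6                 45
7   37        4   Gus    L4                148
1   33        0   Amy    L6                  0
3   22        1  Omar    L3                 22
take 6 rows with largest age:
   age  reports  name level  age_times_reports
0   62        1   Kai    L7                 62
2   57        9  Omar    L5                513
6   55        8   Pia    L4                440
4   52        8   Pia    L5                416
5   45        1   Gus    L6                 45
7   37        4   Gus    L4                148
drop duplicate level (keep=last):
   age  reports name level  age_times_reports
0   62        1  Kai    L7                 62
4   52        8  Pia    L5                416
5   45        1  Gus    L6                 45
7   37        4  Gus    L4                148
Then the max of column 'age_times_reports': 416

416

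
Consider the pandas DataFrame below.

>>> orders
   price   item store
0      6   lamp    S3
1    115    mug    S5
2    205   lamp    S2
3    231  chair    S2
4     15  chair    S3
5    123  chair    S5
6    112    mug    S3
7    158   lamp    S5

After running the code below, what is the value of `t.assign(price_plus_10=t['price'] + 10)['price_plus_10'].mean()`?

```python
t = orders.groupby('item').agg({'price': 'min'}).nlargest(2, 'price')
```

group by item, min of price:
       price
item        
chair     15
lamp       6
mug      112
take 2 rows with largest price:
       price
item        
mug      112
chair     15
add column price_plus_10 = t['price'] + 10:
       price  price_plus_10
item                       
mug      112            122
chair     15             25
Taking the mean of column 'price_plus_10' gives 73.5.

73.5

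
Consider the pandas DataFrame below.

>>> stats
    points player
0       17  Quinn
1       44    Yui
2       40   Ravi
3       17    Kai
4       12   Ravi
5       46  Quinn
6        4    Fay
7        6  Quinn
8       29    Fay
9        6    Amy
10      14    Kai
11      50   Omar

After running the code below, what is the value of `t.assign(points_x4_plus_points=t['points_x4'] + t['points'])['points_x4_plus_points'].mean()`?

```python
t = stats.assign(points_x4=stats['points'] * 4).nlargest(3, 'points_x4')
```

233.333333333

add column points_x4 = stats['points'] * 4:
    points player  points_x4
0       17  Quinn         68
1       44    Yui        176
2       40   Ravi        160
3       17    Kai         68
4       12   Ravi         48
5       46  Quinn        184
6        4    Fay         16
7        6  Quinn         24
8       29    Fay        116
9        6    Amy         24
10      14    Kai         56
11      50   Omar        200
take 3 rows with largest points_x4:
    points player  points_x4
11      50   Omar        200
5       46  Quinn        184
1       44    Yui        176
add column points_x4_plus_points = t['points_x4'] + t['points']:
    points player  points_x4  points_x4_plus_points
11      50   Omar        200                    250
5       46  Quinn        184                    230
1       44    Yui        176                    220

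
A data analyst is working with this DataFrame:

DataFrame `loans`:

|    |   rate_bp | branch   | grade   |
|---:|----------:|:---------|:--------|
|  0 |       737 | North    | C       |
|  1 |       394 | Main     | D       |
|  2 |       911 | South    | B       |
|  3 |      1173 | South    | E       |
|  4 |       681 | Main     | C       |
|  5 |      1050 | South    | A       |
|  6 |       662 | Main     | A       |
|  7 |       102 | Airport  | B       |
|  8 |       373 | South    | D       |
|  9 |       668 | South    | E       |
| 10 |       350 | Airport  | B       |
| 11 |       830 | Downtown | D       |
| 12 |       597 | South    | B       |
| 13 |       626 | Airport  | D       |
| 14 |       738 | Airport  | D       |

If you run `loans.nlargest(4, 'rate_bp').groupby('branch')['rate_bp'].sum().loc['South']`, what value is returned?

take 4 rows with largest rate_bp:
    rate_bp    branch grade
3      1173     South     E
5      1050     South     A
2       911     South     B
11      830  Downtown     D
group by branch, sum of rate_bp:
branch
Downtown     830
South       3134
Name: rate_bp, dtype: int64

3134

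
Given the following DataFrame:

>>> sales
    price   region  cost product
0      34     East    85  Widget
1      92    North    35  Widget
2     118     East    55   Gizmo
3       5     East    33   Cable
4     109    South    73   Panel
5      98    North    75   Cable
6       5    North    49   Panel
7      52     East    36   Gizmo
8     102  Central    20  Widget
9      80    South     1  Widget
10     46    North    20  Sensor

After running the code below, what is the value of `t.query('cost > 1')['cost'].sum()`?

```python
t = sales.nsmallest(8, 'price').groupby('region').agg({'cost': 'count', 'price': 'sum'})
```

take 8 rows with smallest price:
    price region  cost product
3       5   East    33   Cable
6       5  North    49   Panel
0      34   East    85  Widget
10     46  North    20  Sensor
7      52   East    36   Gizmo
9      80  South     1  Widget
1      92  North    35  Widget
5      98  North    75   Cable
group by region: count(cost), sum(price):
        cost  price
region             
East       3     91
North      4    241
South      1     80
filter rows where cost > 1:
        cost  price
region             
East       3     91
North      4    241
So sum() = 7.

7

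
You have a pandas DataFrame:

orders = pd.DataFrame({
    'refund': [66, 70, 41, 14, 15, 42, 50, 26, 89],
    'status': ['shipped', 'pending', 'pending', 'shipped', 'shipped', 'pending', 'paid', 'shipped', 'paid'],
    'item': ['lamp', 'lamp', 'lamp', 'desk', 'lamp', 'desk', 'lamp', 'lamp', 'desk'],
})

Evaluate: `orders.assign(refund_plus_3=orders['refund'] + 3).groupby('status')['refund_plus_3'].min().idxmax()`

add column refund_plus_3 = orders['refund'] + 3:
   refund   status  item  refund_plus_3
0      66  shipped  lamp             69
1      70  pending  lamp             73
2      41  pending  lamp             44
3      14  shipped  desk             17
4      15  shipped  lamp             18
5      42  pending  desk             45
6      50     paid  lamp             53
7      26  shipped  lamp             29
8      89     paid  desk             92
group by status, min of refund_plus_3:
status
paid       53
pending    44
shipped    17
Name: refund_plus_3, dtype: int64

paid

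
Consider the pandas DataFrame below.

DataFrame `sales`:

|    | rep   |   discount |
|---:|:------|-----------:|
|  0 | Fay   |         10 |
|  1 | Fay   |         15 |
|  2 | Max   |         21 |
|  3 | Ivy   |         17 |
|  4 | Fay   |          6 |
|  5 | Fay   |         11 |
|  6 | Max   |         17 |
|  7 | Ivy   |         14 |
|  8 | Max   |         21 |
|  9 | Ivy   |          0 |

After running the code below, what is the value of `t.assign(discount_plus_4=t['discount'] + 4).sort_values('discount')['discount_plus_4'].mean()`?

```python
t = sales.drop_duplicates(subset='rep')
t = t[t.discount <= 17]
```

17.5

drop duplicate rep (keep=first):
   rep  discount
0  Fay        10
2  Max        21
3  Ivy        17
filter rows where discount <= 17:
   rep  discount
0  Fay        10
3  Ivy        17
add column discount_plus_4 = t['discount'] + 4:
   rep  discount  discount_plus_4
0  Fay        10               14
3  Ivy        17               21
sort by discount:
   rep  discount  discount_plus_4
0  Fay        10               14
3  Ivy        17               21
Finally, mean of column 'discount_plus_4' = 17.5.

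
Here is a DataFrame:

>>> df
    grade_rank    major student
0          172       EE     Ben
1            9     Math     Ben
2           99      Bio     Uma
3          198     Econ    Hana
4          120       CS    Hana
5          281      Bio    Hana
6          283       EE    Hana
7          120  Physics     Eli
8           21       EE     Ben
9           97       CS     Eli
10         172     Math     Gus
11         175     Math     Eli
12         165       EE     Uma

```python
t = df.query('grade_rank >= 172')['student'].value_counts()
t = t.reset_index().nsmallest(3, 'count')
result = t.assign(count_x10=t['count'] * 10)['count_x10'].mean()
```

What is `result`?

10.0

filter rows where grade_rank >= 172:
    grade_rank major student
0          172    EE     Ben
3          198  Econ    Hana
5          281   Bio    Hana
6          283    EE    Hana
10         172  Math     Gus
11         175  Math     Eli
value_counts of student:
student
Hana    3
Ben     1
Gus     1
Eli     1
Name: count, dtype: int64
reset_index():
  student  count
0    Hana      3
1     Ben      1
2     Gus      1
3     Eli      1
take 3 rows with smallest count:
  student  count
1     Ben      1
2     Gus      1
3     Eli      1
add column count_x10 = t['count'] * 10:
  student  count  count_x10
1     Ben      1         10
2     Gus      1         10
3     Eli      1         10
Reading off the mean of column 'count_x10', we get 10.0.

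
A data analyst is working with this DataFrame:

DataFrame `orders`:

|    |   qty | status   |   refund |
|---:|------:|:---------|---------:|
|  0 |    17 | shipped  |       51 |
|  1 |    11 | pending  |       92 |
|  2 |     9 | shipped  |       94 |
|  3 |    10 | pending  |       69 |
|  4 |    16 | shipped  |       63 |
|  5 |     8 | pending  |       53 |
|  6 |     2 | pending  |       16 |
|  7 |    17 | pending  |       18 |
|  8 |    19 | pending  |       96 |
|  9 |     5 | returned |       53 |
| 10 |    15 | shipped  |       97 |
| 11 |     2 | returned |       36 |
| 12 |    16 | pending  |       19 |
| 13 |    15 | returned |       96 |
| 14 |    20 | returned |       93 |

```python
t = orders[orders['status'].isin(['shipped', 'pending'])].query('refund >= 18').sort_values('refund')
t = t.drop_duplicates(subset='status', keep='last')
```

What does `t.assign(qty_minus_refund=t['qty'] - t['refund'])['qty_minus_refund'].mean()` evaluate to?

filter rows where status in ['shipped', 'pending']:
    qty   status  refund
0    17  shipped      51
1    11  pending      92
2     9  shipped      94
3    10  pending      69
4    16  shipped      63
5     8  pending      53
6     2  pending      16
7    17  pending      18
8    19  pending      96
10   15  shipped      97
12   16  pending      19
filter rows where refund >= 18:
    qty   status  refund
0    17  shipped      51
1    11  pending      92
2     9  shipped      94
3    10  pending      69
4    16  shipped      63
5     8  pending      53
7    17  pending      18
8    19  pending      96
10   15  shipped      97
12   16  pending      19
sort by refund:
    qty   status  refund
7    17  pending      18
12   16  pending      19
0    17  shipped      51
5     8  pending      53
4    16  shipped      63
3    10  pending      69
1    11  pending      92
2     9  shipped      94
8    19  pending      96
10   15  shipped      97
drop duplicate status (keep=last):
    qty   status  refund
8    19  pending      96
10   15  shipped      97
add column qty_minus_refund = t['qty'] - t['refund']:
    qty   status  refund  qty_minus_refund
8    19  pending      96               -77
10   15  shipped      97               -82
Then the mean of column 'qty_minus_refund': -79.5

-79.5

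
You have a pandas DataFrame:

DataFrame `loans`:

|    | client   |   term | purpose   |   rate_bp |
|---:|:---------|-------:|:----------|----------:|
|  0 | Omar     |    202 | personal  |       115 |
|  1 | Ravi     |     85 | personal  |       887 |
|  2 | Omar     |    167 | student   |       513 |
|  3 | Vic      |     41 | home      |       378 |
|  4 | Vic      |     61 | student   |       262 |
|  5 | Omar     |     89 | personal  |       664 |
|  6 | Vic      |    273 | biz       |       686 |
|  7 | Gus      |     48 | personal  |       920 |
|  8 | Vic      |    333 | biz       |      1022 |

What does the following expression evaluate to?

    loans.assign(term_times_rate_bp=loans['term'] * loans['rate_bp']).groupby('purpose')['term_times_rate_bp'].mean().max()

add column term_times_rate_bp = loans['term'] * loans['rate_bp']:
  client  term   purpose  rate_bp  term_times_rate_bp
0   Omar   202  personal      115               23230
1   Ravi    85  personal      887               75395
2   Omar   167   student      513               85671
3    Vic    41      home      378               15498
4    Vic    61   student      262               15982
5   Omar    89  personal      664               59096
6    Vic   273       biz      686              187278
7    Gus    48  personal      920               44160
8    Vic   333       biz     1022              340326
group by purpose, mean of term_times_rate_bp:
purpose
biz         263802.00
home         15498.00
personal     50470.25
student      50826.50
Name: term_times_rate_bp, dtype: float64
Finally, max of the resulting series = 263802.0.

263802.0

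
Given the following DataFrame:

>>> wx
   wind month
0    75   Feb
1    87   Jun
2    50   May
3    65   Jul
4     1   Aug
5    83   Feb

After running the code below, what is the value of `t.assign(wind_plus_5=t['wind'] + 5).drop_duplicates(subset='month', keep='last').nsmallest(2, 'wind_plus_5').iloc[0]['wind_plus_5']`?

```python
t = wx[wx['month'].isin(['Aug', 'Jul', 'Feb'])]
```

filter rows where month in ['Aug', 'Jul', 'Feb']:
   wind month
0    75   Feb
3    65   Jul
4     1   Aug
5    83   Feb
add column wind_plus_5 = t['wind'] + 5:
   wind month  wind_plus_5
0    75   Feb           80
3    65   Jul           70
4     1   Aug            6
5    83   Feb           88
drop duplicate month (keep=last):
   wind month  wind_plus_5
3    65   Jul           70
4     1   Aug            6
5    83   Feb           88
take 2 rows with smallest wind_plus_5:
   wind month  wind_plus_5
4     1   Aug            6
3    65   Jul           70
The value at position 0, column 'wind_plus_5' is 6.

6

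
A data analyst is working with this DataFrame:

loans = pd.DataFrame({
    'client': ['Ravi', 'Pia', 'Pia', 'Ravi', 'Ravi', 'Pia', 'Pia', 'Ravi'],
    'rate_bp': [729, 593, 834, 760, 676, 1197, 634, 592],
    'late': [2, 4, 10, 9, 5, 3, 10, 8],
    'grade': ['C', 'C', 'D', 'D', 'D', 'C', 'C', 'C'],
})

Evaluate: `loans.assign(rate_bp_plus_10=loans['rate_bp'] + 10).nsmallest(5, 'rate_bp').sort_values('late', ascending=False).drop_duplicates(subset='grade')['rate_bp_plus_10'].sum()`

1330

add column rate_bp_plus_10 = loans['rate_bp'] + 10:
  client  rate_bp  late grade  rate_bp_plus_10
0   Ravi      729     2     C              739
1    Pia      593     4     C              603
2    Pia      834    10     D              844
3   Ravi      760     9     D              770
4   Ravi      676     5     D              686
5    Pia     1197     3     C             1207
6    Pia      634    10     C              644
7   Ravi      592     8     C              602
take 5 rows with smallest rate_bp:
  client  rate_bp  late grade  rate_bp_plus_10
7   Ravi      592     8     C              602
1    Pia      593     4     C              603
6    Pia      634    10     C              644
4   Ravi      676     5     D              686
0   Ravi      729     2     C              739
sort by late descending:
  client  rate_bp  late grade  rate_bp_plus_10
6    Pia      634    10     C              644
7   Ravi      592     8     C              602
4   Ravi      676     5     D              686
1    Pia      593     4     C              603
0   Ravi      729     2     C              739
drop duplicate grade (keep=first):
  client  rate_bp  late grade  rate_bp_plus_10
6    Pia      634    10     C              644
4   Ravi      676     5     D              686
Taking the sum of column 'rate_bp_plus_10' gives 1330.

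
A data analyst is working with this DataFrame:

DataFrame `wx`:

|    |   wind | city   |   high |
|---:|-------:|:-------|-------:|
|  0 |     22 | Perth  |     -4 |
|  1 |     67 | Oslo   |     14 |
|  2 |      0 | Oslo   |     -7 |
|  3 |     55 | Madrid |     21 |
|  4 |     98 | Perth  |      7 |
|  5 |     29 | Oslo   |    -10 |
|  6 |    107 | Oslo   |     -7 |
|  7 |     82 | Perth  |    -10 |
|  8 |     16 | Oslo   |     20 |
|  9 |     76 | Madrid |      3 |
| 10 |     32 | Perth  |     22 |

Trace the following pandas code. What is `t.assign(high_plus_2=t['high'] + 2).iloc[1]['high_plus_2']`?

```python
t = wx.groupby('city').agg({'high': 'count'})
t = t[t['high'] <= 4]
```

group by city, count of high:
        high
city        
Madrid     2
Oslo       5
Perth      4
filter rows where high <= 4:
        high
city        
Madrid     2
Perth      4
add column high_plus_2 = t['high'] + 2:
        high  high_plus_2
city                     
Madrid     2            4
Perth      4            6
value at position 1, column 'high_plus_2' → 6

6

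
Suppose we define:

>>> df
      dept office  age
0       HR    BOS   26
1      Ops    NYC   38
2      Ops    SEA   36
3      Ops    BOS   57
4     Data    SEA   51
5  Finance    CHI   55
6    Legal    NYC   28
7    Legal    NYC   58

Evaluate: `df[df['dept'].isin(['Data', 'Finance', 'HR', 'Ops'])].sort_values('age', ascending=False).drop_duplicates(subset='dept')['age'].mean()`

filter rows where dept in ['Data', 'Finance', 'HR', 'Ops']:
      dept office  age
0       HR    BOS   26
1      Ops    NYC   38
2      Ops    SEA   36
3      Ops    BOS   57
4     Data    SEA   51
5  Finance    CHI   55
sort by age descending:
      dept office  age
3      Ops    BOS   57
5  Finance    CHI   55
4     Data    SEA   51
1      Ops    NYC   38
2      Ops    SEA   36
0       HR    BOS   26
drop duplicate dept (keep=first):
      dept office  age
3      Ops    BOS   57
5  Finance    CHI   55
4     Data    SEA   51
0       HR    BOS   26
Reading off the mean of column 'age', we get 47.25.

47.25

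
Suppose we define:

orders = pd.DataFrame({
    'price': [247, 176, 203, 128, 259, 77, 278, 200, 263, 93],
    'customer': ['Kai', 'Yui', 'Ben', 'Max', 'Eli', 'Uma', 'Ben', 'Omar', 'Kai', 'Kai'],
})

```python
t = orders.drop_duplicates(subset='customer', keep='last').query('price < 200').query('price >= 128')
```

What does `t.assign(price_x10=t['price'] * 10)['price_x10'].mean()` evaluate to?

drop duplicate customer (keep=last):
   price customer
1    176      Yui
3    128      Max
4    259      Eli
5     77      Uma
6    278      Ben
7    200     Omar
9     93      Kai
filter rows where price < 200:
   price customer
1    176      Yui
3    128      Max
5     77      Uma
9     93      Kai
filter rows where price >= 128:
   price customer
1    176      Yui
3    128      Max
add column price_x10 = t['price'] * 10:
   price customer  price_x10
1    176      Yui       1760
3    128      Max       1280
So mean() = 1520.0.

1520.0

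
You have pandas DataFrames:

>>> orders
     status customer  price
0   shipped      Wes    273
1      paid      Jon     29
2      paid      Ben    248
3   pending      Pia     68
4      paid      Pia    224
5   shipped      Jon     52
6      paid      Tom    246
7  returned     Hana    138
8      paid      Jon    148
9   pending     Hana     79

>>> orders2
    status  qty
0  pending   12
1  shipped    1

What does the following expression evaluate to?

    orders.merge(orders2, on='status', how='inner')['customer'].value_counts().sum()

4

merge on 'status' (how='inner') → 4 rows:
    status customer  price  qty
0  shipped      Wes    273    1
1  pending      Pia     68   12
2  shipped      Jon     52    1
3  pending     Hana     79   12
value_counts of customer:
customer
Wes     1
Pia     1
Jon     1
Hana    1
Name: count, dtype: int64
Hence 4.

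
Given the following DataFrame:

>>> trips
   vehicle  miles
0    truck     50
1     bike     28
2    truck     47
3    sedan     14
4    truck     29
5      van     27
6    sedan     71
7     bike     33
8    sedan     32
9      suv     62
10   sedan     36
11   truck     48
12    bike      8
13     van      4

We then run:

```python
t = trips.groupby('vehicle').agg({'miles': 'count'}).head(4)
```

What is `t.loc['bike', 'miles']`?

group by vehicle, count of miles:
         miles
vehicle       
bike         3
sedan        4
suv          1
truck        4
van          2
take first 4 rows:
         miles
vehicle       
bike         3
sedan        4
suv          1
truck        4
So loc['bike', 'miles'] = 3.

3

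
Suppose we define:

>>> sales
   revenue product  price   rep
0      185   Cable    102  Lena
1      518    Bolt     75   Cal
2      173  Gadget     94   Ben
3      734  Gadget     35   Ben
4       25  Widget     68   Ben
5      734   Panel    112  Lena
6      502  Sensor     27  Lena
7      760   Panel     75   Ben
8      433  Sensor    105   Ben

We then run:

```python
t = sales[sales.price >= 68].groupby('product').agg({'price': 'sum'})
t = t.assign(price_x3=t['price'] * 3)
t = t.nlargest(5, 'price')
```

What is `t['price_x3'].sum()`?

filter rows where price >= 68:
   revenue product  price   rep
0      185   Cable    102  Lena
1      518    Bolt     75   Cal
2      173  Gadget     94   Ben
4       25  Widget     68   Ben
5      734   Panel    112  Lena
7      760   Panel     75   Ben
8      433  Sensor    105   Ben
group by product, sum of price:
         price
product       
Bolt        75
Cable      102
Gadget      94
Panel      187
Sensor     105
Widget      68
add column price_x3 = t['price'] * 3:
         price  price_x3
product                 
Bolt        75       225
Cable      102       306
Gadget      94       282
Panel      187       561
Sensor     105       315
Widget      68       204
take 5 rows with largest price:
         price  price_x3
product                 
Panel      187       561
Sensor     105       315
Cable      102       306
Gadget      94       282
Bolt        75       225
Taking the sum of column 'price_x3' gives 1689.

1689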